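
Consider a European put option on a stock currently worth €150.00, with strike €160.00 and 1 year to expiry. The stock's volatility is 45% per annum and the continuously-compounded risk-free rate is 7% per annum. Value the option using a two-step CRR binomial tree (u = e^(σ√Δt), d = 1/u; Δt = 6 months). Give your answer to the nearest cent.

€25.28

CRR parameters: u = e^(σ√Δt) = e^(0.45·√0.5) = 1.3746, d = 1/u = 0.7275
Per-period rate: rΔt = 0.07·0.5 = 0.035, so R = e^0.035 = 1.0356
Risk-neutral probability p = (e^0.035 − 0.7275)/(1.3746 − 0.7275) = 0.3082/0.6472 = 0.4762
Terminal stock prices: S_uu = 283.4, S_ud = 150, S_dd = 79.38
Terminal payoffs (K − S): max(-123.4, 0) = 0, max(10, 0) = 10, max(80.62, 0) = 80.62
Node u (S = 206.2): V_u = e^(−0.035)·[0.4762·0.0000 + 0.5238·10.0000] = 5.0583
Node d (S = 109.1): V_d = e^(−0.035)·[0.4762·10.0000 + 0.5238·80.6206] = 45.3781
Node 0 (S = 150): V_0 = e^(−0.035)·[0.4762·5.0583 + 0.5238·45.3781] = 25.2793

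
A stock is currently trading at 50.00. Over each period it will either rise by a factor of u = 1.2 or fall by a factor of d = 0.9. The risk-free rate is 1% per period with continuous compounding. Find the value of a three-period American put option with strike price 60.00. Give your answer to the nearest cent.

11.03

Risk-neutral probability p = (e^0.01 − 0.9)/(1.2 − 0.9) = 0.1101/0.3000 = 0.3668
Terminal stock prices: S_uuu = 86.4, S_uud = 64.8, S_udd = 48.6, S_ddd = 36.45
Terminal payoffs (K − S): max(-26.4, 0) = 0, max(-4.8, 0) = 0, max(11.4, 0) = 11.4, max(23.55, 0) = 23.55
Node uu (S = 72): continuation = e^(−0.01)·[0.3668·0.0000 + 0.6332·0.0000] = 0.0000; exercise value = 0.0000 ≤ continuation, so V_uu = 0.0000
Node ud (S = 54): continuation = e^(−0.01)·[0.3668·0.0000 + 0.6332·11.4000] = 7.1463; exercise value = 6.0000 ≤ continuation, so V_ud = 7.1463
Node dd (S = 40.5): continuation = e^(−0.01)·[0.3668·11.4000 + 0.6332·23.5500] = 18.9030; exercise value = 19.5000 > continuation, so V_dd = 19.5000 (exercise)
Node u (S = 60): continuation = e^(−0.01)·[0.3668·0.0000 + 0.6332·7.1463] = 4.4798; exercise value = 0.0000 ≤ continuation, so V_u = 4.4798
Node d (S = 45): continuation = e^(−0.01)·[0.3668·7.1463 + 0.6332·19.5000] = 14.8193; exercise value = 15.0000 > continuation, so V_d = 15.0000 (exercise)
Node 0 (S = 50): continuation = e^(−0.01)·[0.3668·4.4798 + 0.6332·15.0000] = 11.0300; exercise value = 10.0000 ≤ continuation, so V_0 = 11.0300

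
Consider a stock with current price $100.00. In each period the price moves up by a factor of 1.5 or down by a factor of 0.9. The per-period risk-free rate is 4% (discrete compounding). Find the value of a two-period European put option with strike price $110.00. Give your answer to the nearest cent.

$15.76

Risk-neutral probability p = (1 + 0.04 − 0.9)/(1.5 − 0.9) = 0.1400/0.6000 = 0.2333
Terminal stock prices: S_uu = 225, S_ud = 135, S_dd = 81
Terminal payoffs (K − S): max(-115, 0) = 0, max(-25, 0) = 0, max(29, 0) = 29
Node u (S = 150): V_u = 1/1.04·[0.2333·0.0000 + 0.7667·0.0000] = 0.0000
Node d (S = 90): V_d = 1/1.04·[0.2333·0.0000 + 0.7667·29.0000] = 21.3782
Node 0 (S = 100): V_0 = 1/1.04·[0.2333·0.0000 + 0.7667·21.3782] = 15.7596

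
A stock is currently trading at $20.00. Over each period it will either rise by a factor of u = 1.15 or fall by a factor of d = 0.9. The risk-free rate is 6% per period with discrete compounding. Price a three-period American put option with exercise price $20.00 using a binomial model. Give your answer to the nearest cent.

$0.77

Risk-neutral probability p = (1 + 0.06 − 0.9)/(1.15 − 0.9) = 0.1600/0.2500 = 0.6400
Terminal stock prices: S_uuu = 30.42, S_uud = 23.8, S_udd = 18.63, S_ddd = 14.58
Terminal payoffs (K − S): max(-10.42, 0) = 0, max(-3.805, 0) = 0, max(1.37, 0) = 1.37, max(5.42, 0) = 5.42
Node uu (S = 26.45): continuation = 1/1.06·[0.6400·0.0000 + 0.3600·0.0000] = 0.0000; exercise value = 0.0000 ≤ continuation, so V_uu = 0.0000
Node ud (S = 20.7): continuation = 1/1.06·[0.6400·0.0000 + 0.3600·1.3700] = 0.4653; exercise value = 0.0000 ≤ continuation, so V_ud = 0.4653
Node dd (S = 16.2): continuation = 1/1.06·[0.6400·1.3700 + 0.3600·5.4200] = 2.6679; exercise value = 3.8000 > continuation, so V_dd = 3.8000 (exercise)
Node u (S = 23): continuation = 1/1.06·[0.6400·0.0000 + 0.3600·0.4653] = 0.1580; exercise value = 0.0000 ≤ continuation, so V_u = 0.1580
Node d (S = 18): continuation = 1/1.06·[0.6400·0.4653 + 0.3600·3.8000] = 1.5715; exercise value = 2.0000 > continuation, so V_d = 2.0000 (exercise)
Node 0 (S = 20): continuation = 1/1.06·[0.6400·0.1580 + 0.3600·2.0000] = 0.7747; exercise value = 0.0000 ≤ continuation, so V_0 = 0.7747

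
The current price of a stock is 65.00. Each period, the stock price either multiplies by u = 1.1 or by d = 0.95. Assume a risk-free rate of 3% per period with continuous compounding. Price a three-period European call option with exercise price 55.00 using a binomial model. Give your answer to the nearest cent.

14.73

Risk-neutral probability p = (e^0.03 − 0.95)/(1.1 − 0.95) = 0.0805/0.1500 = 0.5364
Terminal stock prices: S_uuu = 86.52, S_uud = 74.72, S_udd = 64.53, S_ddd = 55.73
Terminal payoffs (S − K): max(31.52, 0) = 31.52, max(19.72, 0) = 19.72, max(9.529, 0) = 9.529, max(0.7294, 0) = 0.7294
Node uu (S = 78.65): V_uu = e^(−0.03)·[0.5364·31.5150 + 0.4636·19.7175] = 25.2755
Node ud (S = 67.92): V_ud = e^(−0.03)·[0.5364·19.7175 + 0.4636·9.5288] = 14.5505
Node dd (S = 58.66): V_dd = e^(−0.03)·[0.5364·9.5288 + 0.4636·0.7294] = 5.2880
Node u (S = 71.5): V_u = e^(−0.03)·[0.5364·25.2755 + 0.4636·14.5505] = 19.7030
Node d (S = 61.75): V_d = e^(−0.03)·[0.5364·14.5505 + 0.4636·5.2880] = 9.9530
Node 0 (S = 65): V_0 = e^(−0.03)·[0.5364·19.7030 + 0.4636·9.9530] = 14.7338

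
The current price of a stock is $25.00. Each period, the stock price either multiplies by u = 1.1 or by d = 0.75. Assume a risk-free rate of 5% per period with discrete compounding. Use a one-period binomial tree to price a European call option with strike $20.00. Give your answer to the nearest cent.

$6.12

Risk-neutral probability p = (1 + 0.05 − 0.75)/(1.1 − 0.75) = 0.3000/0.3500 = 0.8571
Terminal stock prices: S_u = 27.5, S_d = 18.75
Terminal payoffs (S − K): max(7.5, 0) = 7.5, max(-1.25, 0) = 0
Node 0 (S = 25): V_0 = 1/1.05·[0.8571·7.5000 + 0.1429·0.0000] = 6.1224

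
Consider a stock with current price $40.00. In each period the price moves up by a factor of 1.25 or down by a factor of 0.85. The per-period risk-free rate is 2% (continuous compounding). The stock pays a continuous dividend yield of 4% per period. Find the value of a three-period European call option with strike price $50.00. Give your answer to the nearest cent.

$1.54

Per-period risk-free factor R = e^0.02 = 1.0202; dividend-adjusted growth = e^(0.02−0.04) = 0.9802.
Risk-neutral probability p = (0.9802 − 0.85)/(1.25 − 0.85) = 0.1302/0.4000 = 0.3255
Terminal stock prices: S_uuu = 78.12, S_uud = 53.12, S_udd = 36.12, S_ddd = 24.56
Terminal payoffs (S − K): max(28.12, 0) = 28.12, max(3.125, 0) = 3.125, max(-13.88, 0) = 0, max(-25.44, 0) = 0
Node uu (S = 62.5): V_uu = e^(−0.02)·[0.3255·28.1250 + 0.6745·3.1250] = 11.0394
Node ud (S = 42.5): V_ud = e^(−0.02)·[0.3255·3.1250 + 0.6745·0.0000] = 0.9970
Node dd (S = 28.9): V_dd = e^(−0.02)·[0.3255·0.0000 + 0.6745·0.0000] = 0.0000
Node u (S = 50): V_u = e^(−0.02)·[0.3255·11.0394 + 0.6745·0.9970] = 4.1813
Node d (S = 34): V_d = e^(−0.02)·[0.3255·0.9970 + 0.6745·0.0000] = 0.3181
Node 0 (S = 40): V_0 = e^(−0.02)·[0.3255·4.1813 + 0.6745·0.3181] = 1.5444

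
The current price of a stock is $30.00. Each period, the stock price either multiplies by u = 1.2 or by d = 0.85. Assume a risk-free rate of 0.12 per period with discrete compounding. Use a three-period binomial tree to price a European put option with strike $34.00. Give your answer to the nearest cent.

Risk-neutral probability p = (1 + 0.12 − 0.85)/(1.2 − 0.85) = 0.2700/0.3500 = 0.7714
Terminal stock prices: S_uuu = 51.84, S_uud = 36.72, S_udd = 26.01, S_ddd = 18.42
Terminal payoffs (K − S): max(-17.84, 0) = 0, max(-2.72, 0) = 0, max(7.99, 0) = 7.99, max(15.58, 0) = 15.58
Node uu (S = 43.2): V_uu = 1/1.12·[0.7714·0.0000 + 0.2286·0.0000] = 0.0000
Node ud (S = 30.6): V_ud = 1/1.12·[0.7714·0.0000 + 0.2286·7.9900] = 1.6306
Node dd (S = 21.67): V_dd = 1/1.12·[0.7714·7.9900 + 0.2286·15.5763] = 8.6821
Node u (S = 36): V_u = 1/1.12·[0.7714·0.0000 + 0.2286·1.6306] = 0.3328
Node d (S = 25.5): V_d = 1/1.12·[0.7714·1.6306 + 0.2286·8.6821] = 2.8950
Node 0 (S = 30): V_0 = 1/1.12·[0.7714·0.3328 + 0.2286·2.8950] = 0.8200

$0.82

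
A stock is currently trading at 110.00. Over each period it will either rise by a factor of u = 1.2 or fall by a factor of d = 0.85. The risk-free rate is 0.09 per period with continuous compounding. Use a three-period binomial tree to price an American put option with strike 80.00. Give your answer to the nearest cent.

Risk-neutral probability p = (e^0.09 − 0.85)/(1.2 − 0.85) = 0.2442/0.3500 = 0.6976
Terminal stock prices: S_uuu = 190.1, S_uud = 134.6, S_udd = 95.37, S_ddd = 67.55
Terminal payoffs (K − S): max(-110.1, 0) = 0, max(-54.64, 0) = 0, max(-15.37, 0) = 0, max(12.45, 0) = 12.45
Node uu (S = 158.4): continuation = e^(−0.09)·[0.6976·0.0000 + 0.3024·0.0000] = 0.0000; exercise value = 0.0000 ≤ continuation, so V_uu = 0.0000
Node ud (S = 112.2): continuation = e^(−0.09)·[0.6976·0.0000 + 0.3024·0.0000] = 0.0000; exercise value = 0.0000 ≤ continuation, so V_ud = 0.0000
Node dd (S = 79.47): continuation = e^(−0.09)·[0.6976·0.0000 + 0.3024·12.4463] = 3.4393; exercise value = 0.5250 ≤ continuation, so V_dd = 3.4393
Node u (S = 132): continuation = e^(−0.09)·[0.6976·0.0000 + 0.3024·0.0000] = 0.0000; exercise value = 0.0000 ≤ continuation, so V_u = 0.0000
Node d (S = 93.5): continuation = e^(−0.09)·[0.6976·0.0000 + 0.3024·3.4393] = 0.9504; exercise value = 0.0000 ≤ continuation, so V_d = 0.9504
Node 0 (S = 110): continuation = e^(−0.09)·[0.6976·0.0000 + 0.3024·0.9504] = 0.2626; exercise value = 0.0000 ≤ continuation, so V_0 = 0.2626

0.26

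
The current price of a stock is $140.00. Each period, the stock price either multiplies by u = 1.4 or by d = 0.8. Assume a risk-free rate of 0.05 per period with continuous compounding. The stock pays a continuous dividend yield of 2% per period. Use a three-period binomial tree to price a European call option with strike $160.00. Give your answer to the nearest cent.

$24.90

Per-period risk-free factor R = e^0.05 = 1.0513; dividend-adjusted growth = e^(0.05−0.02) = 1.0305.
Risk-neutral probability p = (1.0305 − 0.8)/(1.4 − 0.8) = 0.2305/0.6000 = 0.3841
Terminal stock prices: S_uuu = 384.2, S_uud = 219.5, S_udd = 125.4, S_ddd = 71.68
Terminal payoffs (S − K): max(224.2, 0) = 224.2, max(59.52, 0) = 59.52, max(-34.56, 0) = 0, max(-88.32, 0) = 0
Node uu (S = 274.4): V_uu = e^(−0.05)·[0.3841·224.1600 + 0.6159·59.5200] = 116.7698
Node ud (S = 156.8): V_ud = e^(−0.05)·[0.3841·59.5200 + 0.6159·0.0000] = 21.7461
Node dd (S = 89.6): V_dd = e^(−0.05)·[0.3841·0.0000 + 0.6159·0.0000] = 0.0000
Node u (S = 196): V_u = e^(−0.05)·[0.3841·116.7698 + 0.6159·21.7461] = 55.4033
Node d (S = 112): V_d = e^(−0.05)·[0.3841·21.7461 + 0.6159·0.0000] = 7.9451
Node 0 (S = 140): V_0 = e^(−0.05)·[0.3841·55.4033 + 0.6159·7.9451] = 24.8969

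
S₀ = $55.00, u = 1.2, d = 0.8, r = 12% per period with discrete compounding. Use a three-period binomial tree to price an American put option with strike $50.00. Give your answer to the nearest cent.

Risk-neutral probability p = (1 + 0.12 − 0.8)/(1.2 − 0.8) = 0.3200/0.4000 = 0.8000
Terminal stock prices: S_uuu = 95.04, S_uud = 63.36, S_udd = 42.24, S_ddd = 28.16
Terminal payoffs (K − S): max(-45.04, 0) = 0, max(-13.36, 0) = 0, max(7.76, 0) = 7.76, max(21.84, 0) = 21.84
Node uu (S = 79.2): continuation = 1/1.12·[0.8000·0.0000 + 0.2000·0.0000] = 0.0000; exercise value = 0.0000 ≤ continuation, so V_uu = 0.0000
Node ud (S = 52.8): continuation = 1/1.12·[0.8000·0.0000 + 0.2000·7.7600] = 1.3857; exercise value = 0.0000 ≤ continuation, so V_ud = 1.3857
Node dd (S = 35.2): continuation = 1/1.12·[0.8000·7.7600 + 0.2000·21.8400] = 9.4429; exercise value = 14.8000 > continuation, so V_dd = 14.8000 (exercise)
Node u (S = 66): continuation = 1/1.12·[0.8000·0.0000 + 0.2000·1.3857] = 0.2474; exercise value = 0.0000 ≤ continuation, so V_u = 0.2474
Node d (S = 44): continuation = 1/1.12·[0.8000·1.3857 + 0.2000·14.8000] = 3.6327; exercise value = 6.0000 > continuation, so V_d = 6.0000 (exercise)
Node 0 (S = 55): continuation = 1/1.12·[0.8000·0.2474 + 0.2000·6.0000] = 1.2482; exercise value = 0.0000 ≤ continuation, so V_0 = 1.2482

$1.25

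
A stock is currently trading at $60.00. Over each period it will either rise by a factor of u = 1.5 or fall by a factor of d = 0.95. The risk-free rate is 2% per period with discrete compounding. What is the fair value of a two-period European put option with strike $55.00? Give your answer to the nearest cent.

Risk-neutral probability p = (1 + 0.02 − 0.95)/(1.5 − 0.95) = 0.0700/0.5500 = 0.1273
Terminal stock prices: S_uu = 135, S_ud = 85.5, S_dd = 54.15
Terminal payoffs (K − S): max(-80, 0) = 0, max(-30.5, 0) = 0, max(0.85, 0) = 0.85
Node u (S = 90): V_u = 1/1.02·[0.1273·0.0000 + 0.8727·0.0000] = 0.0000
Node d (S = 57): V_d = 1/1.02·[0.1273·0.0000 + 0.8727·0.8500] = 0.7273
Node 0 (S = 60): V_0 = 1/1.02·[0.1273·0.0000 + 0.8727·0.7273] = 0.6223

$0.62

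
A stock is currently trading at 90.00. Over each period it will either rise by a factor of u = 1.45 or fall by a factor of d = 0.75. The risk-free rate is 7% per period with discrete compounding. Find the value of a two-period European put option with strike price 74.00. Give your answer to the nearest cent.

6.02

Risk-neutral probability p = (1 + 0.07 − 0.75)/(1.45 − 0.75) = 0.3200/0.7000 = 0.4571
Terminal stock prices: S_uu = 189.2, S_ud = 97.88, S_dd = 50.62
Terminal payoffs (K − S): max(-115.2, 0) = 0, max(-23.88, 0) = 0, max(23.38, 0) = 23.38
Node u (S = 130.5): V_u = 1/1.07·[0.4571·0.0000 + 0.5429·0.0000] = 0.0000
Node d (S = 67.5): V_d = 1/1.07·[0.4571·0.0000 + 0.5429·23.3750] = 11.8591
Node 0 (S = 90): V_0 = 1/1.07·[0.4571·0.0000 + 0.5429·11.8591] = 6.0167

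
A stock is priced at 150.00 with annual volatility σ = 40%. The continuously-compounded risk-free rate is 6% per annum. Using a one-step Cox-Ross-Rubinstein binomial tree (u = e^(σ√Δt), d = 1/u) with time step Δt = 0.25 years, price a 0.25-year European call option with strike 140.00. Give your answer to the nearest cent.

CRR parameters: u = e^(σ√Δt) = e^(0.4·√0.25) = 1.2214, d = 1/u = 0.8187
Per-period rate: rΔt = 0.06·0.25 = 0.015, so R = e^0.015 = 1.0151
Risk-neutral probability p = (e^0.015 − 0.8187)/(1.2214 − 0.8187) = 0.1964/0.4027 = 0.4877
Terminal stock prices: S_u = 183.2, S_d = 122.8
Terminal payoffs (S − K): max(43.21, 0) = 43.21, max(-17.19, 0) = 0
Node 0 (S = 150): V_0 = e^(−0.015)·[0.4877·43.2104 + 0.5123·0.0000] = 20.7599

20.76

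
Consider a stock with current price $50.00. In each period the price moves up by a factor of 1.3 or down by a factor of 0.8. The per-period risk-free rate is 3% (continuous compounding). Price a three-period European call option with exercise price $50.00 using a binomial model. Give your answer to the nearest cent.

Risk-neutral probability p = (e^0.03 − 0.8)/(1.3 − 0.8) = 0.2305/0.5000 = 0.4609
Terminal stock prices: S_uuu = 109.9, S_uud = 67.6, S_udd = 41.6, S_ddd = 25.6
Terminal payoffs (S − K): max(59.85, 0) = 59.85, max(17.6, 0) = 17.6, max(-8.4, 0) = 0, max(-24.4, 0) = 0
Node uu (S = 84.5): V_uu = e^(−0.03)·[0.4609·59.8500 + 0.5391·17.6000] = 35.9777
Node ud (S = 52): V_ud = e^(−0.03)·[0.4609·17.6000 + 0.5391·0.0000] = 7.8723
Node dd (S = 32): V_dd = e^(−0.03)·[0.4609·0.0000 + 0.5391·0.0000] = 0.0000
Node u (S = 65): V_u = e^(−0.03)·[0.4609·35.9777 + 0.5391·7.8723] = 20.2108
Node d (S = 40): V_d = e^(−0.03)·[0.4609·7.8723 + 0.5391·0.0000] = 3.5212
Node 0 (S = 50): V_0 = e^(−0.03)·[0.4609·20.2108 + 0.5391·3.5212] = 10.8822

$10.88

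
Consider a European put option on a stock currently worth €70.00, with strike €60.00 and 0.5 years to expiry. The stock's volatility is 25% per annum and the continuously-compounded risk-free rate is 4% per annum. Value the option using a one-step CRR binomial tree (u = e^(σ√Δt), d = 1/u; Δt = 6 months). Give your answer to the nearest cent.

CRR parameters: u = e^(σ√Δt) = e^(0.25·√0.5) = 1.1934, d = 1/u = 0.8380
Per-period rate: rΔt = 0.04·0.5 = 0.02, so R = e^0.02 = 1.0202
Risk-neutral probability p = (e^0.02 − 0.8380)/(1.1934 − 0.8380) = 0.1822/0.3554 = 0.5128
Terminal stock prices: S_u = 83.54, S_d = 58.66
Terminal payoffs (K − S): max(-23.54, 0) = 0, max(1.342, 0) = 1.342
Node 0 (S = 70): V_0 = e^(−0.02)·[0.5128·0.0000 + 0.4872·1.3423] = 0.6411

€0.64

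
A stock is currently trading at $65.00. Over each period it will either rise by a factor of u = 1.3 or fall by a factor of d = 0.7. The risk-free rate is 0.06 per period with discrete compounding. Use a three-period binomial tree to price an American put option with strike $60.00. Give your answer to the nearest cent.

$7.01

Risk-neutral probability p = (1 + 0.06 − 0.7)/(1.3 − 0.7) = 0.3600/0.6000 = 0.6000
Terminal stock prices: S_uuu = 142.8, S_uud = 76.89, S_udd = 41.4, S_ddd = 22.29
Terminal payoffs (K − S): max(-82.81, 0) = 0, max(-16.89, 0) = 0, max(18.6, 0) = 18.6, max(37.71, 0) = 37.71
Node uu (S = 109.9): continuation = 1/1.06·[0.6000·0.0000 + 0.4000·0.0000] = 0.0000; exercise value = 0.0000 ≤ continuation, so V_uu = 0.0000
Node ud (S = 59.15): continuation = 1/1.06·[0.6000·0.0000 + 0.4000·18.5950] = 7.0170; exercise value = 0.8500 ≤ continuation, so V_ud = 7.0170
Node dd (S = 31.85): continuation = 1/1.06·[0.6000·18.5950 + 0.4000·37.7050] = 24.7538; exercise value = 28.1500 > continuation, so V_dd = 28.1500 (exercise)
Node u (S = 84.5): continuation = 1/1.06·[0.6000·0.0000 + 0.4000·7.0170] = 2.6479; exercise value = 0.0000 ≤ continuation, so V_u = 2.6479
Node d (S = 45.5): continuation = 1/1.06·[0.6000·7.0170 + 0.4000·28.1500] = 14.5945; exercise value = 14.5000 ≤ continuation, so V_d = 14.5945
Node 0 (S = 65): continuation = 1/1.06·[0.6000·2.6479 + 0.4000·14.5945] = 7.0062; exercise value = 0.0000 ≤ continuation, so V_0 = 7.0062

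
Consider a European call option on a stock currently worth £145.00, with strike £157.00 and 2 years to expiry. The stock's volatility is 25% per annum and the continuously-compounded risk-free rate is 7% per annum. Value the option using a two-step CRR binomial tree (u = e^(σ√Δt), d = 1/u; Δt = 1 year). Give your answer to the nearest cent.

£24.11

CRR parameters: u = e^(σ√Δt) = e^(0.25·√1) = 1.2840, d = 1/u = 0.7788
Per-period rate: rΔt = 0.07·1 = 0.07, so R = e^0.07 = 1.0725
Risk-neutral probability p = (e^0.07 − 0.7788)/(1.2840 − 0.7788) = 0.2937/0.5052 = 0.5813
Terminal stock prices: S_uu = 239.1, S_ud = 145, S_dd = 87.95
Terminal payoffs (S − K): max(82.06, 0) = 82.06, max(-12, 0) = 0, max(-69.05, 0) = 0
Node u (S = 186.2): V_u = e^(−0.07)·[0.5813·82.0646 + 0.4187·0.0000] = 44.4821
Node d (S = 112.9): V_d = e^(−0.07)·[0.5813·0.0000 + 0.4187·0.0000] = 0.0000
Node 0 (S = 145): V_0 = e^(−0.07)·[0.5813·44.4821 + 0.4187·0.0000] = 24.1110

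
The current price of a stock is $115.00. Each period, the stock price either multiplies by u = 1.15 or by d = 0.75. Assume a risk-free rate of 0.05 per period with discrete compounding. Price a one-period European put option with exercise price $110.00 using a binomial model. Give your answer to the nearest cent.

Risk-neutral probability p = (1 + 0.05 − 0.75)/(1.15 − 0.75) = 0.3000/0.4000 = 0.7500
Terminal stock prices: S_u = 132.2, S_d = 86.25
Terminal payoffs (K − S): max(-22.25, 0) = 0, max(23.75, 0) = 23.75
Node 0 (S = 115): V_0 = 1/1.05·[0.7500·0.0000 + 0.2500·23.7500] = 5.6548

$5.65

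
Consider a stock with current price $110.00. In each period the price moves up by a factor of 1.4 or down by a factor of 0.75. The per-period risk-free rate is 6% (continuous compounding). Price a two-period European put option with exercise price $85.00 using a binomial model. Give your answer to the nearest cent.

Risk-neutral probability p = (e^0.06 − 0.75)/(1.4 − 0.75) = 0.3118/0.6500 = 0.4797
Terminal stock prices: S_uu = 215.6, S_ud = 115.5, S_dd = 61.88
Terminal payoffs (K − S): max(-130.6, 0) = 0, max(-30.5, 0) = 0, max(23.12, 0) = 23.12
Node u (S = 154): V_u = e^(−0.06)·[0.4797·0.0000 + 0.5203·0.0000] = 0.0000
Node d (S = 82.5): V_d = e^(−0.06)·[0.4797·0.0000 + 0.5203·23.1250] = 11.3302
Node 0 (S = 110): V_0 = e^(−0.06)·[0.4797·0.0000 + 0.5203·11.3302] = 5.5513

$5.55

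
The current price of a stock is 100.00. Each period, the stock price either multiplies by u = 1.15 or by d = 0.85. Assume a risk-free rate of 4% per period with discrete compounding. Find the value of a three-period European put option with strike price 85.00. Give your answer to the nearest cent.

Risk-neutral probability p = (1 + 0.04 − 0.85)/(1.15 − 0.85) = 0.1900/0.3000 = 0.6333
Terminal stock prices: S_uuu = 152.1, S_uud = 112.4, S_udd = 83.09, S_ddd = 61.41
Terminal payoffs (K − S): max(-67.09, 0) = 0, max(-27.41, 0) = 0, max(1.913, 0) = 1.913, max(23.59, 0) = 23.59
Node uu (S = 132.2): V_uu = 1/1.04·[0.6333·0.0000 + 0.3667·0.0000] = 0.0000
Node ud (S = 97.75): V_ud = 1/1.04·[0.6333·0.0000 + 0.3667·1.9125] = 0.6743
Node dd (S = 72.25): V_dd = 1/1.04·[0.6333·1.9125 + 0.3667·23.5875] = 9.4808
Node u (S = 115): V_u = 1/1.04·[0.6333·0.0000 + 0.3667·0.6743] = 0.2377
Node d (S = 85): V_d = 1/1.04·[0.6333·0.6743 + 0.3667·9.4808] = 3.7532
Node 0 (S = 100): V_0 = 1/1.04·[0.6333·0.2377 + 0.3667·3.7532] = 1.4680

1.47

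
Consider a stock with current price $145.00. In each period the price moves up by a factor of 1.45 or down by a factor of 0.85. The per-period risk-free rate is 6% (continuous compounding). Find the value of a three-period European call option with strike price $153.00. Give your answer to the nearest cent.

Risk-neutral probability p = (e^0.06 − 0.85)/(1.45 − 0.85) = 0.2118/0.6000 = 0.3531
Terminal stock prices: S_uuu = 442.1, S_uud = 259.1, S_udd = 151.9, S_ddd = 89.05
Terminal payoffs (S − K): max(289.1, 0) = 289.1, max(106.1, 0) = 106.1, max(-1.094, 0) = 0, max(-63.95, 0) = 0
Node uu (S = 304.9): V_uu = e^(−0.06)·[0.3531·289.0506 + 0.6469·106.1331] = 160.7725
Node ud (S = 178.7): V_ud = e^(−0.06)·[0.3531·106.1331 + 0.6469·0.0000] = 35.2893
Node dd (S = 104.8): V_dd = e^(−0.06)·[0.3531·0.0000 + 0.6469·0.0000] = 0.0000
Node u (S = 210.2): V_u = e^(−0.06)·[0.3531·160.7725 + 0.6469·35.2893] = 74.9574
Node d (S = 123.2): V_d = e^(−0.06)·[0.3531·35.2893 + 0.6469·0.0000] = 11.7337
Node 0 (S = 145): V_0 = e^(−0.06)·[0.3531·74.9574 + 0.6469·11.7337] = 32.0723

$32.07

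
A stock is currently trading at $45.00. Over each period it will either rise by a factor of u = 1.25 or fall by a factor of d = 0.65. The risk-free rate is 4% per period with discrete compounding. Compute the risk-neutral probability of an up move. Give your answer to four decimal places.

p = 0.6500

Risk-neutral probability p = (1 + 0.04 − 0.65)/(1.25 − 0.65) = 0.3900/0.6000 = 0.6500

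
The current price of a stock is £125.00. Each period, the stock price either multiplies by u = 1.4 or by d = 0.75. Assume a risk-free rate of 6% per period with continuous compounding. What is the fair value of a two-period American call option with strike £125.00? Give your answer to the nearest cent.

Risk-neutral probability p = (e^0.06 − 0.75)/(1.4 − 0.75) = 0.3118/0.6500 = 0.4797
Terminal stock prices: S_uu = 245, S_ud = 131.2, S_dd = 70.31
Terminal payoffs (S − K): max(120, 0) = 120, max(6.25, 0) = 6.25, max(-54.69, 0) = 0
Node u (S = 175): continuation = e^(−0.06)·[0.4797·120.0000 + 0.5203·6.2500] = 57.2794; exercise value = 50.0000 ≤ continuation, so V_u = 57.2794
Node d (S = 93.75): continuation = e^(−0.06)·[0.4797·6.2500 + 0.5203·0.0000] = 2.8238; exercise value = 0.0000 ≤ continuation, so V_d = 2.8238
Node 0 (S = 125): continuation = e^(−0.06)·[0.4797·57.2794 + 0.5203·2.8238] = 27.2630; exercise value = 0.0000 ≤ continuation, so V_0 = 27.2630

£27.26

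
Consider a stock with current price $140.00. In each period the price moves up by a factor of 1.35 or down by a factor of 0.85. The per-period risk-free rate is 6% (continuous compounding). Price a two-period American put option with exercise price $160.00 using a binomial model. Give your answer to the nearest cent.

$22.25

Risk-neutral probability p = (e^0.06 − 0.85)/(1.35 − 0.85) = 0.2118/0.5000 = 0.4237
Terminal stock prices: S_uu = 255.2, S_ud = 160.7, S_dd = 101.1
Terminal payoffs (K − S): max(-95.15, 0) = 0, max(-0.65, 0) = 0, max(58.85, 0) = 58.85
Node u (S = 189): continuation = e^(−0.06)·[0.4237·0.0000 + 0.5763·0.0000] = 0.0000; exercise value = 0.0000 ≤ continuation, so V_u = 0.0000
Node d (S = 119): continuation = e^(−0.06)·[0.4237·0.0000 + 0.5763·58.8500] = 31.9417; exercise value = 41.0000 > continuation, so V_d = 41.0000 (exercise)
Node 0 (S = 140): continuation = e^(−0.06)·[0.4237·0.0000 + 0.5763·41.0000] = 22.2533; exercise value = 20.0000 ≤ continuation, so V_0 = 22.2533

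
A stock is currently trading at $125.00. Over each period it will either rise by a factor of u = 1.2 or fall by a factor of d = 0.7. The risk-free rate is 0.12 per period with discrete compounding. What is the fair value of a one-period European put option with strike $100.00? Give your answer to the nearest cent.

$1.79

Risk-neutral probability p = (1 + 0.12 − 0.7)/(1.2 − 0.7) = 0.4200/0.5000 = 0.8400
Terminal stock prices: S_u = 150, S_d = 87.5
Terminal payoffs (K − S): max(-50, 0) = 0, max(12.5, 0) = 12.5
Node 0 (S = 125): V_0 = 1/1.12·[0.8400·0.0000 + 0.1600·12.5000] = 1.7857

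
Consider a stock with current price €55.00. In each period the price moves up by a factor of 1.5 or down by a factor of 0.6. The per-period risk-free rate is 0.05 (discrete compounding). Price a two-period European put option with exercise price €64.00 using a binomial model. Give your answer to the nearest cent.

Risk-neutral probability p = (1 + 0.05 − 0.6)/(1.5 − 0.6) = 0.4500/0.9000 = 0.5000
Terminal stock prices: S_uu = 123.8, S_ud = 49.5, S_dd = 19.8
Terminal payoffs (K − S): max(-59.75, 0) = 0, max(14.5, 0) = 14.5, max(44.2, 0) = 44.2
Node u (S = 82.5): V_u = 1/1.05·[0.5000·0.0000 + 0.5000·14.5000] = 6.9048
Node d (S = 33): V_d = 1/1.05·[0.5000·14.5000 + 0.5000·44.2000] = 27.9524
Node 0 (S = 55): V_0 = 1/1.05·[0.5000·6.9048 + 0.5000·27.9524] = 16.5986

€16.60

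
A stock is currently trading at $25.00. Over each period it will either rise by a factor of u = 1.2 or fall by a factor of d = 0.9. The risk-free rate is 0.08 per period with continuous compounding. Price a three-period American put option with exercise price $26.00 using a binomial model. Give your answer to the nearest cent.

Risk-neutral probability p = (e^0.08 − 0.9)/(1.2 − 0.9) = 0.1833/0.3000 = 0.6110
Terminal stock prices: S_uuu = 43.2, S_uud = 32.4, S_udd = 24.3, S_ddd = 18.23
Terminal payoffs (K − S): max(-17.2, 0) = 0, max(-6.4, 0) = 0, max(1.7, 0) = 1.7, max(7.775, 0) = 7.775
Node uu (S = 36): continuation = e^(−0.08)·[0.6110·0.0000 + 0.3890·0.0000] = 0.0000; exercise value = 0.0000 ≤ continuation, so V_uu = 0.0000
Node ud (S = 27): continuation = e^(−0.08)·[0.6110·0.0000 + 0.3890·1.7000] = 0.6105; exercise value = 0.0000 ≤ continuation, so V_ud = 0.6105
Node dd (S = 20.25): continuation = e^(−0.08)·[0.6110·1.7000 + 0.3890·7.7750] = 3.7510; exercise value = 5.7500 > continuation, so V_dd = 5.7500 (exercise)
Node u (S = 30): continuation = e^(−0.08)·[0.6110·0.0000 + 0.3890·0.6105] = 0.2193; exercise value = 0.0000 ≤ continuation, so V_u = 0.2193
Node d (S = 22.5): continuation = e^(−0.08)·[0.6110·0.6105 + 0.3890·5.7500] = 2.4093; exercise value = 3.5000 > continuation, so V_d = 3.5000 (exercise)
Node 0 (S = 25): continuation = e^(−0.08)·[0.6110·0.2193 + 0.3890·3.5000] = 1.3806; exercise value = 1.0000 ≤ continuation, so V_0 = 1.3806

$1.38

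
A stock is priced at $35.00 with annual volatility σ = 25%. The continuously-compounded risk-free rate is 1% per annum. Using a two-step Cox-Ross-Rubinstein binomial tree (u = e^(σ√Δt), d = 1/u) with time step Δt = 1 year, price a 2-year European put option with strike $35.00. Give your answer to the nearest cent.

CRR parameters: u = e^(σ√Δt) = e^(0.25·√1) = 1.2840, d = 1/u = 0.7788
Per-period rate: rΔt = 0.01·1 = 0.01, so R = e^0.01 = 1.0101
Risk-neutral probability p = (e^0.01 − 0.7788)/(1.2840 − 0.7788) = 0.2312/0.5052 = 0.4577
Terminal stock prices: S_uu = 57.71, S_ud = 35, S_dd = 21.23
Terminal payoffs (K − S): max(-22.71, 0) = 0, max(0, 0) = 0, max(13.77, 0) = 13.77
Node u (S = 44.94): V_u = e^(−0.01)·[0.4577·0.0000 + 0.5423·0.0000] = 0.0000
Node d (S = 27.26): V_d = e^(−0.01)·[0.4577·0.0000 + 0.5423·13.7714] = 7.3937
Node 0 (S = 35): V_0 = e^(−0.01)·[0.4577·0.0000 + 0.5423·7.3937] = 3.9696

$3.97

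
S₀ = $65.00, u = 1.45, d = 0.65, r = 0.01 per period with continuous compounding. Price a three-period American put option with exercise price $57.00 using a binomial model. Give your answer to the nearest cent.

$13.29

Risk-neutral probability p = (e^0.01 − 0.65)/(1.45 − 0.65) = 0.3601/0.8000 = 0.4501
Terminal stock prices: S_uuu = 198.2, S_uud = 88.83, S_udd = 39.82, S_ddd = 17.85
Terminal payoffs (K − S): max(-141.2, 0) = 0, max(-31.83, 0) = 0, max(17.18, 0) = 17.18, max(39.15, 0) = 39.15
Node uu (S = 136.7): continuation = e^(−0.01)·[0.4501·0.0000 + 0.5499·0.0000] = 0.0000; exercise value = 0.0000 ≤ continuation, so V_uu = 0.0000
Node ud (S = 61.26): continuation = e^(−0.01)·[0.4501·0.0000 + 0.5499·17.1794] = 9.3536; exercise value = 0.0000 ≤ continuation, so V_ud = 9.3536
Node dd (S = 27.46): continuation = e^(−0.01)·[0.4501·17.1794 + 0.5499·39.1494] = 28.9703; exercise value = 29.5375 > continuation, so V_dd = 29.5375 (exercise)
Node u (S = 94.25): continuation = e^(−0.01)·[0.4501·0.0000 + 0.5499·9.3536] = 5.0927; exercise value = 0.0000 ≤ continuation, so V_u = 5.0927
Node d (S = 42.25): continuation = e^(−0.01)·[0.4501·9.3536 + 0.5499·29.5375] = 20.2500; exercise value = 14.7500 ≤ continuation, so V_d = 20.2500
Node 0 (S = 65): continuation = e^(−0.01)·[0.4501·5.0927 + 0.5499·20.2500] = 13.2946; exercise value = 0.0000 ≤ continuation, so V_0 = 13.2946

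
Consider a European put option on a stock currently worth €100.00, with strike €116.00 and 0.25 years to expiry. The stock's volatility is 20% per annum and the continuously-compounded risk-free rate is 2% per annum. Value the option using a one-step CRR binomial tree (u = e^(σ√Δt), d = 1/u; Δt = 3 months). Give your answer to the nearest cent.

CRR parameters: u = e^(σ√Δt) = e^(0.2·√0.25) = 1.1052, d = 1/u = 0.9048
Per-period rate: rΔt = 0.02·0.25 = 0.005, so R = e^0.005 = 1.0050
Risk-neutral probability p = (e^0.005 − 0.9048)/(1.1052 − 0.9048) = 0.1002/0.2003 = 0.5000
Terminal stock prices: S_u = 110.5, S_d = 90.48
Terminal payoffs (K − S): max(5.483, 0) = 5.483, max(25.52, 0) = 25.52
Node 0 (S = 100): V_0 = e^(−0.005)·[0.5000·5.4829 + 0.5000·25.5163] = 15.4214

€15.42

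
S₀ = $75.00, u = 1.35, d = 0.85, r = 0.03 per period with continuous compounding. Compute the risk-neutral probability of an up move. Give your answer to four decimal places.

p = 0.3609

Risk-neutral probability p = (e^0.03 − 0.85)/(1.35 − 0.85) = 0.1805/0.5000 = 0.3609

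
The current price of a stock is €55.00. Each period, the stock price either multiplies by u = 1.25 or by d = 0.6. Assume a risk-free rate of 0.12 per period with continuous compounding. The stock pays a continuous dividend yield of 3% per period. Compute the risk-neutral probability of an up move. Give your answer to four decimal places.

p = 0.7603

Per-period risk-free factor R = e^0.12 = 1.1275; dividend-adjusted growth = e^(0.12−0.03) = 1.0942.
Risk-neutral probability p = (1.0942 − 0.6)/(1.25 − 0.6) = 0.4942/0.6500 = 0.7603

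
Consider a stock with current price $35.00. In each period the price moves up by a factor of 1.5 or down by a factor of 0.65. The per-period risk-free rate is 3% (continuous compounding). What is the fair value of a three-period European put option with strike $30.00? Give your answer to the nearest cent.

Risk-neutral probability p = (e^0.03 − 0.65)/(1.5 − 0.65) = 0.3805/0.8500 = 0.4476
Terminal stock prices: S_uuu = 118.1, S_uud = 51.19, S_udd = 22.18, S_ddd = 9.612
Terminal payoffs (K − S): max(-88.12, 0) = 0, max(-21.19, 0) = 0, max(7.819, 0) = 7.819, max(20.39, 0) = 20.39
Node uu (S = 78.75): V_uu = e^(−0.03)·[0.4476·0.0000 + 0.5524·0.0000] = 0.0000
Node ud (S = 34.12): V_ud = e^(−0.03)·[0.4476·0.0000 + 0.5524·7.8187] = 4.1915
Node dd (S = 14.79): V_dd = e^(−0.03)·[0.4476·7.8187 + 0.5524·20.3881] = 14.3259
Node u (S = 52.5): V_u = e^(−0.03)·[0.4476·0.0000 + 0.5524·4.1915] = 2.2470
Node d (S = 22.75): V_d = e^(−0.03)·[0.4476·4.1915 + 0.5524·14.3259] = 9.5004
Node 0 (S = 35): V_0 = e^(−0.03)·[0.4476·2.2470 + 0.5524·9.5004] = 6.0690

$6.07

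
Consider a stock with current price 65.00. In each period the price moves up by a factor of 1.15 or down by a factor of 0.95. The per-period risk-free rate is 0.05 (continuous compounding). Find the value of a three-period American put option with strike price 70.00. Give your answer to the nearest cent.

5.00

Risk-neutral probability p = (e^0.05 − 0.95)/(1.15 − 0.95) = 0.1013/0.2000 = 0.5064
Terminal stock prices: S_uuu = 98.86, S_uud = 81.66, S_udd = 67.46, S_ddd = 55.73
Terminal payoffs (K − S): max(-28.86, 0) = 0, max(-11.66, 0) = 0, max(2.538, 0) = 2.538, max(14.27, 0) = 14.27
Node uu (S = 85.96): continuation = e^(−0.05)·[0.5064·0.0000 + 0.4936·0.0000] = 0.0000; exercise value = 0.0000 ≤ continuation, so V_uu = 0.0000
Node ud (S = 71.01): continuation = e^(−0.05)·[0.5064·0.0000 + 0.4936·2.5381] = 1.1918; exercise value = 0.0000 ≤ continuation, so V_ud = 1.1918
Node dd (S = 58.66): continuation = e^(−0.05)·[0.5064·2.5381 + 0.4936·14.2706] = 7.9236; exercise value = 11.3375 > continuation, so V_dd = 11.3375 (exercise)
Node u (S = 74.75): continuation = e^(−0.05)·[0.5064·0.0000 + 0.4936·1.1918] = 0.5596; exercise value = 0.0000 ≤ continuation, so V_u = 0.5596
Node d (S = 61.75): continuation = e^(−0.05)·[0.5064·1.1918 + 0.4936·11.3375] = 5.8978; exercise value = 8.2500 > continuation, so V_d = 8.2500 (exercise)
Node 0 (S = 65): continuation = e^(−0.05)·[0.5064·0.5596 + 0.4936·8.2500] = 4.1435; exercise value = 5.0000 > continuation, so V_0 = 5.0000 (exercise)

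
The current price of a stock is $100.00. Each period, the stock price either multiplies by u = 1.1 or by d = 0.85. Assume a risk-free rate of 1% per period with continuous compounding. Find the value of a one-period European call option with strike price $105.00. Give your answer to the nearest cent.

$3.17

Risk-neutral probability p = (e^0.01 − 0.85)/(1.1 − 0.85) = 0.1601/0.2500 = 0.6402
Terminal stock prices: S_u = 110, S_d = 85
Terminal payoffs (S − K): max(5, 0) = 5, max(-20, 0) = 0
Node 0 (S = 100): V_0 = e^(−0.01)·[0.6402·5.0000 + 0.3598·0.0000] = 3.1692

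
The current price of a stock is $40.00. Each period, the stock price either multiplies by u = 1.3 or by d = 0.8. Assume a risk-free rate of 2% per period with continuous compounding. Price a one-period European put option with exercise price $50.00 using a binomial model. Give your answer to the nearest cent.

$9.87

Risk-neutral probability p = (e^0.02 − 0.8)/(1.3 − 0.8) = 0.2202/0.5000 = 0.4404
Terminal stock prices: S_u = 52, S_d = 32
Terminal payoffs (K − S): max(-2, 0) = 0, max(18, 0) = 18
Node 0 (S = 40): V_0 = e^(−0.02)·[0.4404·0.0000 + 0.5596·18.0000] = 9.8733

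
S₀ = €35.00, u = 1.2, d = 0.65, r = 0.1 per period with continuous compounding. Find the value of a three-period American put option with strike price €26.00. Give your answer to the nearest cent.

Risk-neutral probability p = (e^0.1 − 0.65)/(1.2 − 0.65) = 0.4552/0.5500 = 0.8276
Terminal stock prices: S_uuu = 60.48, S_uud = 32.76, S_udd = 17.75, S_ddd = 9.612
Terminal payoffs (K − S): max(-34.48, 0) = 0, max(-6.76, 0) = 0, max(8.255, 0) = 8.255, max(16.39, 0) = 16.39
Node uu (S = 50.4): continuation = e^(−0.1)·[0.8276·0.0000 + 0.1724·0.0000] = 0.0000; exercise value = 0.0000 ≤ continuation, so V_uu = 0.0000
Node ud (S = 27.3): continuation = e^(−0.1)·[0.8276·0.0000 + 0.1724·8.2550] = 1.2879; exercise value = 0.0000 ≤ continuation, so V_ud = 1.2879
Node dd (S = 14.79): continuation = e^(−0.1)·[0.8276·8.2550 + 0.1724·16.3881] = 8.7383; exercise value = 11.2125 > continuation, so V_dd = 11.2125 (exercise)
Node u (S = 42): continuation = e^(−0.1)·[0.8276·0.0000 + 0.1724·1.2879] = 0.2009; exercise value = 0.0000 ≤ continuation, so V_u = 0.2009
Node d (S = 22.75): continuation = e^(−0.1)·[0.8276·1.2879 + 0.1724·11.2125] = 2.7136; exercise value = 3.2500 > continuation, so V_d = 3.2500 (exercise)
Node 0 (S = 35): continuation = e^(−0.1)·[0.8276·0.2009 + 0.1724·3.2500] = 0.6575; exercise value = 0.0000 ≤ continuation, so V_0 = 0.6575

€0.66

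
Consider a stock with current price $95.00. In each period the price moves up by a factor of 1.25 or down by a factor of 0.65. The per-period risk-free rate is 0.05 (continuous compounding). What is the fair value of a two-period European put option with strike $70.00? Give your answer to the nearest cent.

$2.96

Risk-neutral probability p = (e^0.05 − 0.65)/(1.25 − 0.65) = 0.4013/0.6000 = 0.6688
Terminal stock prices: S_uu = 148.4, S_ud = 77.19, S_dd = 40.14
Terminal payoffs (K − S): max(-78.44, 0) = 0, max(-7.188, 0) = 0, max(29.86, 0) = 29.86
Node u (S = 118.8): V_u = e^(−0.05)·[0.6688·0.0000 + 0.3312·0.0000] = 0.0000
Node d (S = 61.75): V_d = e^(−0.05)·[0.6688·0.0000 + 0.3312·29.8625] = 9.4085
Node 0 (S = 95): V_0 = e^(−0.05)·[0.6688·0.0000 + 0.3312·9.4085] = 2.9643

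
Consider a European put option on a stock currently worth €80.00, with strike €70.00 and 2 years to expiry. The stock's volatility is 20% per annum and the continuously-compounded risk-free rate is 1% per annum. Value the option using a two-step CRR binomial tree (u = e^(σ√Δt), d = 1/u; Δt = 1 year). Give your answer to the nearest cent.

CRR parameters: u = e^(σ√Δt) = e^(0.2·√1) = 1.2214, d = 1/u = 0.8187
Per-period rate: rΔt = 0.01·1 = 0.01, so R = e^0.01 = 1.0101
Risk-neutral probability p = (e^0.01 − 0.8187)/(1.2214 − 0.8187) = 0.1913/0.4027 = 0.4751
Terminal stock prices: S_uu = 119.3, S_ud = 80, S_dd = 53.63
Terminal payoffs (K − S): max(-49.35, 0) = 0, max(-10, 0) = 0, max(16.37, 0) = 16.37
Node u (S = 97.71): V_u = e^(−0.01)·[0.4751·0.0000 + 0.5249·0.0000] = 0.0000
Node d (S = 65.5): V_d = e^(−0.01)·[0.4751·0.0000 + 0.5249·16.3744] = 8.5090
Node 0 (S = 80): V_0 = e^(−0.01)·[0.4751·0.0000 + 0.5249·8.5090] = 4.4217

€4.42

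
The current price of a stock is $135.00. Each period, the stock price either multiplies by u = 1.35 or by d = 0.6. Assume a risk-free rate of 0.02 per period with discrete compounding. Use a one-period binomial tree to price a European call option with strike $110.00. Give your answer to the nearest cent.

$39.67

Risk-neutral probability p = (1 + 0.02 − 0.6)/(1.35 − 0.6) = 0.4200/0.7500 = 0.5600
Terminal stock prices: S_u = 182.2, S_d = 81
Terminal payoffs (S − K): max(72.25, 0) = 72.25, max(-29, 0) = 0
Node 0 (S = 135): V_0 = 1/1.02·[0.5600·72.2500 + 0.4400·0.0000] = 39.6667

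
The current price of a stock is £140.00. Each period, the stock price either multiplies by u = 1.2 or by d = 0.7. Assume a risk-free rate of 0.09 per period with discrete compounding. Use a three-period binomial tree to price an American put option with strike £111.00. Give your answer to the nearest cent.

Risk-neutral probability p = (1 + 0.09 − 0.7)/(1.2 − 0.7) = 0.3900/0.5000 = 0.7800
Terminal stock prices: S_uuu = 241.9, S_uud = 141.1, S_udd = 82.32, S_ddd = 48.02
Terminal payoffs (K − S): max(-130.9, 0) = 0, max(-30.12, 0) = 0, max(28.68, 0) = 28.68, max(62.98, 0) = 62.98
Node uu (S = 201.6): continuation = 1/1.09·[0.7800·0.0000 + 0.2200·0.0000] = 0.0000; exercise value = 0.0000 ≤ continuation, so V_uu = 0.0000
Node ud (S = 117.6): continuation = 1/1.09·[0.7800·0.0000 + 0.2200·28.6800] = 5.7886; exercise value = 0.0000 ≤ continuation, so V_ud = 5.7886
Node dd (S = 68.6): continuation = 1/1.09·[0.7800·28.6800 + 0.2200·62.9800] = 33.2349; exercise value = 42.4000 > continuation, so V_dd = 42.4000 (exercise)
Node u (S = 168): continuation = 1/1.09·[0.7800·0.0000 + 0.2200·5.7886] = 1.1683; exercise value = 0.0000 ≤ continuation, so V_u = 1.1683
Node d (S = 98): continuation = 1/1.09·[0.7800·5.7886 + 0.2200·42.4000] = 12.7001; exercise value = 13.0000 > continuation, so V_d = 13.0000 (exercise)
Node 0 (S = 140): continuation = 1/1.09·[0.7800·1.1683 + 0.2200·13.0000] = 3.4599; exercise value = 0.0000 ≤ continuation, so V_0 = 3.4599

£3.46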